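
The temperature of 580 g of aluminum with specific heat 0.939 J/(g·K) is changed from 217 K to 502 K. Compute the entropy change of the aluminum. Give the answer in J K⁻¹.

ΔS = 457 J/K

ΔS = ∫dQ_rev/T = m c ln(T₂/T₁) = 580 × 0.939 × ln(502/217) = 457 J/K.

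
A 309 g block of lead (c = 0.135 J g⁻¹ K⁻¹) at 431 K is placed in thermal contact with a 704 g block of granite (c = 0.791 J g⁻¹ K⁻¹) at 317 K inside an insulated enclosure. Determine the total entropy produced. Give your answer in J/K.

ΔS_total = 2 J/K

Energy balance: T_f = (m₁c₁T₁ + m₂c₂T₂)/(m₁c₁ + m₂c₂) = 324.94 K.
ΔS₁ = m₁c₁ ln(T_f/T₁) = 41.715 × ln(324.94/431) = -11.78 J/K.
ΔS₂ = m₂c₂ ln(T_f/T₂) = 556.864 × ln(324.94/317) = 13.78 J/K.
ΔS_total = -11.78 + 13.78 = 2 J/K.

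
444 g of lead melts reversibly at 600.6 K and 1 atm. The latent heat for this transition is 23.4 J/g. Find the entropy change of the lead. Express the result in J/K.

Heat absorbed by the substance: Q = mL = 444 × 23.4 = 10389.6 J.
At constant T, ΔS = Q_rev/T = 10389.6 / 600.6 = 17.3 J/K.

ΔS = 17.3 J/K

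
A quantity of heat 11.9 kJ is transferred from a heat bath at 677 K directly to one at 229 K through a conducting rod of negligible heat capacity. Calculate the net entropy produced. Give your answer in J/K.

ΔS_hot = −Q/T_H = −11900/677 = -17.58 J/K and ΔS_cold = +Q/T_C = 11900/229 = 51.97 J/K.
ΔS_total = -17.58 + 51.97 = 34.4 J/K, positive as the second law requires.

ΔS_total = 34.4 J/K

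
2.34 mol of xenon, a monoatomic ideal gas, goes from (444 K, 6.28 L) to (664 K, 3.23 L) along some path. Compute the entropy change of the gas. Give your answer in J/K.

Entropy is a state function: ΔS = nC_V ln(T₂/T₁) + nR ln(V₂/V₁), with C_V = 3R/2 = 12.47 J mol⁻¹ K⁻¹ for a monoatomic ideal gas.
ΔS = 2.34 × [12.47 × ln(664/444) + 8.314 × ln(3.23/6.28)] = -1.19 J/K.

ΔS = -1.19 J/K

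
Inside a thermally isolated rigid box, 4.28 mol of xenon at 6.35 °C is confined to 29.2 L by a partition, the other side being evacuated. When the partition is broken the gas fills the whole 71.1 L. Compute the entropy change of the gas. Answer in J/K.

ΔS_gas = 31.7 J/K

For an ideal gas in free expansion Q = 0 and W = 0, so T is unchanged.
Entropy is a state function; using a reversible isothermal path, ΔS_gas = nR ln(V₂/V₁) = 4.28 × 8.314 × ln(71.1/29.2) = 31.7 J/K.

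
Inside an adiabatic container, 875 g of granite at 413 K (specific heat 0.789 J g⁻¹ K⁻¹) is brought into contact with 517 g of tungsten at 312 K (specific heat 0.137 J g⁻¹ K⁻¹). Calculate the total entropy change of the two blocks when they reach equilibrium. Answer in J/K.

Energy balance: T_f = (m₁c₁T₁ + m₂c₂T₂)/(m₁c₁ + m₂c₂) = 403.6 K.
ΔS₁ = m₁c₁ ln(T_f/T₁) = 690.375 × ln(403.6/413) = -15.89 J/K.
ΔS₂ = m₂c₂ ln(T_f/T₂) = 70.829 × ln(403.6/312) = 18.23 J/K.
ΔS_total = -15.89 + 18.23 = 2.34 J/K.

ΔS_total = 2.34 J/K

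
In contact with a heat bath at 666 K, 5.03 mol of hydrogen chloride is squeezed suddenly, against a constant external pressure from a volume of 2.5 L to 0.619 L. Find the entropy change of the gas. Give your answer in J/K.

Entropy is a state function, so ΔS_gas depends only on the end states.
For an isothermal ideal gas ΔS_gas = nR ln(V₂/V₁) = 5.03 × 8.314 × ln(0.619/2.5) = -58.4 J/K.

ΔS_gas = -58.4 J/K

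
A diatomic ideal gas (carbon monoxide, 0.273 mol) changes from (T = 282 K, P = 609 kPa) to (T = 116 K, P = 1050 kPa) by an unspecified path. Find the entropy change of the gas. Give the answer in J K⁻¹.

ΔS = nC_p ln(T₂/T₁) − nR ln(P₂/P₁), with C_p = 7R/2 = 29.1 J mol⁻¹ K⁻¹ for a diatomic ideal gas.
ΔS = 0.273 × [29.1 × ln(116/282) − 8.314 × ln(1050/609)] = -8.29 J/K.

ΔS = -8.29 J/K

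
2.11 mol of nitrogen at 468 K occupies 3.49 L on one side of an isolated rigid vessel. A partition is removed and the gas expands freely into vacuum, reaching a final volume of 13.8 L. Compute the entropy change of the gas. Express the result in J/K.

For an ideal gas in free expansion Q = 0 and W = 0, so T is unchanged.
Entropy is a state function; using a reversible isothermal path, ΔS_gas = nR ln(V₂/V₁) = 2.11 × 8.314 × ln(13.8/3.49) = 24.1 J/K.

ΔS_gas = 24.1 J/K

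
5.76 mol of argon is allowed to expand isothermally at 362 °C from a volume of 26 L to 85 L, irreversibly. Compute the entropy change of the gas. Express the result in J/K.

ΔS_gas = 56.7 J/K

Entropy is a state function, so ΔS_gas depends only on the end states.
For an isothermal ideal gas ΔS_gas = nR ln(V₂/V₁) = 5.76 × 8.314 × ln(85/26) = 56.7 J/K.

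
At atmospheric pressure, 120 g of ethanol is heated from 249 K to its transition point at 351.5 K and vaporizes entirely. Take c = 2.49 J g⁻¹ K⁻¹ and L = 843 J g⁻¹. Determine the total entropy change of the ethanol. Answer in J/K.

Warming step: ΔS₁ = m c ln(T_tr/T_i) = 120 × 2.49 × ln(351.5/249) = 103 J/K.
Phase change: ΔS₂ = +mL/T_tr = 120 × 843 / 351.5 = 287.8 J/K.
ΔS_total = (103) + (287.8) = 391 J/K.

ΔS = 391 J/K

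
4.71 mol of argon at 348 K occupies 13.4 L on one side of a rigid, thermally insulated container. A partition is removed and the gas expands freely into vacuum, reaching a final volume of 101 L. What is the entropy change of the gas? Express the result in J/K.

ΔS_gas = 79.1 J/K

For an ideal gas in free expansion Q = 0 and W = 0, so T is unchanged.
Entropy is a state function; using a reversible isothermal path, ΔS_gas = nR ln(V₂/V₁) = 4.71 × 8.314 × ln(101/13.4) = 79.1 J/K.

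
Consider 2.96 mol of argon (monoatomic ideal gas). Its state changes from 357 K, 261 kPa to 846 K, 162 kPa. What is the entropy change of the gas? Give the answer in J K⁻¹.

ΔS = nC_p ln(T₂/T₁) − nR ln(P₂/P₁), with C_p = 5R/2 = 20.79 J mol⁻¹ K⁻¹ for a monoatomic ideal gas.
ΔS = 2.96 × [20.79 × ln(846/357) − 8.314 × ln(162/261)] = 64.8 J/K.

ΔS = 64.8 J/K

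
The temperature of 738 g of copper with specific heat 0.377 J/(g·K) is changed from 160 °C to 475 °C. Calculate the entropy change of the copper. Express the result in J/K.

ΔS = 152 J/K

In kelvin: T₁ = 433.15 K, T₂ = 748.15 K. ΔS = ∫dQ_rev/T = m c ln(T₂/T₁) = 738 × 0.377 × ln(748.15/433.15) = 152 J/K.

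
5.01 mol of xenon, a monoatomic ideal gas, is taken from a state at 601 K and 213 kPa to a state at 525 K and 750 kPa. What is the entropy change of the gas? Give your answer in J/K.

ΔS = -66.5 J/K

ΔS = nC_p ln(T₂/T₁) − nR ln(P₂/P₁), with C_p = 5R/2 = 20.79 J mol⁻¹ K⁻¹ for a monoatomic ideal gas.
ΔS = 5.01 × [20.79 × ln(525/601) − 8.314 × ln(750/213)] = -66.5 J/K.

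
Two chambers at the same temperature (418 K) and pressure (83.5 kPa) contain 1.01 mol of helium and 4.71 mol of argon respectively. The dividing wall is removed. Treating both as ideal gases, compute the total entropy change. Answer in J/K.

ΔS_mix = 22.2 J/K

Mole fractions: x_A = 1.01/5.72 = 0.177, x_B = 0.823.
ΔS_mix = −R(n_A ln x_A + n_B ln x_B) = −8.314 × (1.01 ln 0.177 + 4.71 ln 0.823) = 22.2 J/K.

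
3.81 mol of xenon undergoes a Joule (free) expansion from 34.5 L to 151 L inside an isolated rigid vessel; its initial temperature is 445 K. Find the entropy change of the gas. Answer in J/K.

For an ideal gas in free expansion Q = 0 and W = 0, so T is unchanged.
Entropy is a state function; using a reversible isothermal path, ΔS_gas = nR ln(V₂/V₁) = 3.81 × 8.314 × ln(151/34.5) = 46.8 J/K.

ΔS_gas = 46.8 J/K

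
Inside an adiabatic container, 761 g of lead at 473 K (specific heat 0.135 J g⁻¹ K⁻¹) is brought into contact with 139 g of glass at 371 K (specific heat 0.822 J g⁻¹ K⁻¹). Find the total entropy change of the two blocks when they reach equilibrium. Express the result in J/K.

Energy balance: T_f = (m₁c₁T₁ + m₂c₂T₂)/(m₁c₁ + m₂c₂) = 419.29 K.
ΔS₁ = m₁c₁ ln(T_f/T₁) = 102.735 × ln(419.29/473) = -12.38 J/K.
ΔS₂ = m₂c₂ ln(T_f/T₂) = 114.258 × ln(419.29/371) = 13.98 J/K.
ΔS_total = -12.38 + 13.98 = 1.6 J/K.

ΔS_total = 1.6 J/K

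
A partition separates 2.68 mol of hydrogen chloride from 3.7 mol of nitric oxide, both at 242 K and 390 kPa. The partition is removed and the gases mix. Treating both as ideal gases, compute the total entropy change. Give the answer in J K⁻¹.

ΔS_mix = 36.1 J/K

Mole fractions: x_A = 2.68/6.38 = 0.42, x_B = 0.58.
ΔS_mix = −R(n_A ln x_A + n_B ln x_B) = −8.314 × (2.68 ln 0.42 + 3.7 ln 0.58) = 36.1 J/K.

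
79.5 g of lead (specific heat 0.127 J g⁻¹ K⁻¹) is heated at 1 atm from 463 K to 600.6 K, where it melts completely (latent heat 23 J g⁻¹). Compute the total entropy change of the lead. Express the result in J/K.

ΔS = 5.67 J/K

Warming step: ΔS₁ = m c ln(T_tr/T_i) = 79.5 × 0.127 × ln(600.6/463) = 2.627 J/K.
Phase change: ΔS₂ = +mL/T_tr = 79.5 × 23 / 600.6 = 3.044 J/K.
ΔS_total = (2.627) + (3.044) = 5.67 J/K.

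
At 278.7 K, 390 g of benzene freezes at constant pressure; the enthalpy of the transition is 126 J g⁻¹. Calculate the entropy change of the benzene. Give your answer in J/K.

Heat released by the substance: Q = −mL = −390 × 126 = −49140 J.
At constant T, ΔS = Q_rev/T = −49140 / 278.7 = -176 J/K.

ΔS = -176 J/K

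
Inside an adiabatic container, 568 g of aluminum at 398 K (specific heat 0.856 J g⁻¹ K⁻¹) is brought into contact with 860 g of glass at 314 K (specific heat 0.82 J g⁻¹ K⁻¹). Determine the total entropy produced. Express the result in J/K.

Energy balance: T_f = (m₁c₁T₁ + m₂c₂T₂)/(m₁c₁ + m₂c₂) = 348.28 K.
ΔS₁ = m₁c₁ ln(T_f/T₁) = 486.208 × ln(348.28/398) = -64.88 J/K.
ΔS₂ = m₂c₂ ln(T_f/T₂) = 705.2 × ln(348.28/314) = 73.07 J/K.
ΔS_total = -64.88 + 73.07 = 8.19 J/K.

ΔS_total = 8.19 J/K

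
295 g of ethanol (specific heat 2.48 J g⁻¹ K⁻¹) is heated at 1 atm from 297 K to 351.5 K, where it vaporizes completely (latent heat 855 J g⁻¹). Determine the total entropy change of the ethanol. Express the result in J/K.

ΔS = 841 J/K

Warming step: ΔS₁ = m c ln(T_tr/T_i) = 295 × 2.48 × ln(351.5/297) = 123.3 J/K.
Phase change: ΔS₂ = +mL/T_tr = 295 × 855 / 351.5 = 717.6 J/K.
ΔS_total = (123.3) + (717.6) = 841 J/K.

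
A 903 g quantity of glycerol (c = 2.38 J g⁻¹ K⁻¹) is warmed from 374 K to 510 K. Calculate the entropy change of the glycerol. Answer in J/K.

ΔS = 667 J/K

ΔS = ∫dQ_rev/T = m c ln(T₂/T₁) = 903 × 2.38 × ln(510/374) = 667 J/K.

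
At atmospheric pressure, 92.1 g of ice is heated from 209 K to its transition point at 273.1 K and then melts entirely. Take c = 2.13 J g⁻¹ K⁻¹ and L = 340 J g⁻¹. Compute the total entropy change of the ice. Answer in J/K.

ΔS = 167 J/K

Warming step: ΔS₁ = m c ln(T_tr/T_i) = 92.1 × 2.13 × ln(273.1/209) = 52.48 J/K.
Phase change: ΔS₂ = +mL/T_tr = 92.1 × 340 / 273.1 = 114.7 J/K.
ΔS_total = (52.48) + (114.7) = 167 J/K.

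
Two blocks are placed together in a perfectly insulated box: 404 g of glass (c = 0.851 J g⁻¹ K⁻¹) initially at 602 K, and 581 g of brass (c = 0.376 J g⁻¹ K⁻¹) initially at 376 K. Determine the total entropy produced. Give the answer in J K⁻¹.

Energy balance: T_f = (m₁c₁T₁ + m₂c₂T₂)/(m₁c₁ + m₂c₂) = 514.19 K.
ΔS₁ = m₁c₁ ln(T_f/T₁) = 343.804 × ln(514.19/602) = -54.2 J/K.
ΔS₂ = m₂c₂ ln(T_f/T₂) = 218.456 × ln(514.19/376) = 68.38 J/K.
ΔS_total = -54.2 + 68.38 = 14.2 J/K.

ΔS_total = 14.2 J/K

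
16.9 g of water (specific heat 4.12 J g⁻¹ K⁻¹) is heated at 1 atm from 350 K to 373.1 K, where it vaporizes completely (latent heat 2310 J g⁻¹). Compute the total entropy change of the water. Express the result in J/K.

Warming step: ΔS₁ = m c ln(T_tr/T_i) = 16.9 × 4.12 × ln(373.1/350) = 4.45 J/K.
Phase change: ΔS₂ = +mL/T_tr = 16.9 × 2310 / 373.1 = 104.6 J/K.
ΔS_total = (4.45) + (104.6) = 109 J/K.

ΔS = 109 J/K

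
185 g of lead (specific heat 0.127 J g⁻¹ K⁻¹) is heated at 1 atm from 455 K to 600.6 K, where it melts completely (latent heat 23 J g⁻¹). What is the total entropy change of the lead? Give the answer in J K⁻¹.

ΔS = 13.6 J/K

Warming step: ΔS₁ = m c ln(T_tr/T_i) = 185 × 0.127 × ln(600.6/455) = 6.523 J/K.
Phase change: ΔS₂ = +mL/T_tr = 185 × 23 / 600.6 = 7.085 J/K.
ΔS_total = (6.523) + (7.085) = 13.6 J/K.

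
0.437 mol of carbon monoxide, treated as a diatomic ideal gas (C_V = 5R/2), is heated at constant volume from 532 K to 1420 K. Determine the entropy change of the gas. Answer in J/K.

ΔS = 8.92 J/K

At constant volume, ΔS = nC_V ln(T₂/T₁) with C_V = 5R/2 = 20.79 J mol⁻¹ K⁻¹.
ΔS = 0.437 × 20.79 × ln(1420/532) = 8.92 J/K.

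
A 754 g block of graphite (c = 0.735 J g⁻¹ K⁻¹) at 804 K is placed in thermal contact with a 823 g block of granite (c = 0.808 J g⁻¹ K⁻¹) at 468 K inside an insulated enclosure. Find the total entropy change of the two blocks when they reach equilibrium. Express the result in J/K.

ΔS_total = 44.4 J/K

Energy balance: T_f = (m₁c₁T₁ + m₂c₂T₂)/(m₁c₁ + m₂c₂) = 620.73 K.
ΔS₁ = m₁c₁ ln(T_f/T₁) = 554.19 × ln(620.73/804) = -143.4 J/K.
ΔS₂ = m₂c₂ ln(T_f/T₂) = 664.984 × ln(620.73/468) = 187.8 J/K.
ΔS_total = -143.4 + 187.8 = 44.4 J/K.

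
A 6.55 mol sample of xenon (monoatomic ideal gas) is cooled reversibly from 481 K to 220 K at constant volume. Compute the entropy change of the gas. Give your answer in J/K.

At constant volume, ΔS = nC_V ln(T₂/T₁) with C_V = 3R/2 = 12.47 J mol⁻¹ K⁻¹.
ΔS = 6.55 × 12.47 × ln(220/481) = -63.9 J/K.

ΔS = -63.9 J/K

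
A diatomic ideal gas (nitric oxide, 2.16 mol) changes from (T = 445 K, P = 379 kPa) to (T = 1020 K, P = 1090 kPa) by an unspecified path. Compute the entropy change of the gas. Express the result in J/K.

ΔS = 33.2 J/K

ΔS = nC_p ln(T₂/T₁) − nR ln(P₂/P₁), with C_p = 7R/2 = 29.1 J mol⁻¹ K⁻¹ for a diatomic ideal gas.
ΔS = 2.16 × [29.1 × ln(1020/445) − 8.314 × ln(1090/379)] = 33.2 J/K.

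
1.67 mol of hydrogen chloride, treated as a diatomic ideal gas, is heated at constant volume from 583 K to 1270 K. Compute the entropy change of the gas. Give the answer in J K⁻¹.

ΔS = 27 J/K

At constant volume, ΔS = nC_V ln(T₂/T₁) with C_V = 5R/2 = 20.79 J mol⁻¹ K⁻¹.
ΔS = 1.67 × 20.79 × ln(1270/583) = 27 J/K.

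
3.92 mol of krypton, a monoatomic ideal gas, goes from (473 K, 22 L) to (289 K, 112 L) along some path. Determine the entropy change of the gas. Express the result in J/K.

Entropy is a state function: ΔS = nC_V ln(T₂/T₁) + nR ln(V₂/V₁), with C_V = 3R/2 = 12.47 J mol⁻¹ K⁻¹ for a monoatomic ideal gas.
ΔS = 3.92 × [12.47 × ln(289/473) + 8.314 × ln(112/22)] = 29 J/K.

ΔS = 29 J/K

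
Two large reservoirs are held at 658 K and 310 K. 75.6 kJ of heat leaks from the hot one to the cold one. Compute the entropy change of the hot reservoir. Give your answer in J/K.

The hot reservoir loses heat Q, so ΔS_hot = −Q/T_H = −75600/658 = -115 J/K.

ΔS_hot = -115 J/K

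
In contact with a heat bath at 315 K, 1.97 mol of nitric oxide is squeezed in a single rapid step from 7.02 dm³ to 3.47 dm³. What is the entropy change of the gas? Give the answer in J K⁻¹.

ΔS_gas = -11.5 J/K

Entropy is a state function, so ΔS_gas depends only on the end states.
For an isothermal ideal gas ΔS_gas = nR ln(V₂/V₁) = 1.97 × 8.314 × ln(3.47/7.02) = -11.5 J/K.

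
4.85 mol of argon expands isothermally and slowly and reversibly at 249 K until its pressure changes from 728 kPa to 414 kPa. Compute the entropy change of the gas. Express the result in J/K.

For an isothermal ideal gas ΔS_gas = nR ln(P₁/P₂) = 4.85 × 8.314 × ln(728/414) = 22.8 J/K.

ΔS_gas = 22.8 J/K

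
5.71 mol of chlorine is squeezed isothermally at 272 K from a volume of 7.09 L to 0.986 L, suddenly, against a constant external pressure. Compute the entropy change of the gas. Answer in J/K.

ΔS_gas = -93.7 J/K

Entropy is a state function, so ΔS_gas depends only on the end states.
For an isothermal ideal gas ΔS_gas = nR ln(V₂/V₁) = 5.71 × 8.314 × ln(0.986/7.09) = -93.7 J/K.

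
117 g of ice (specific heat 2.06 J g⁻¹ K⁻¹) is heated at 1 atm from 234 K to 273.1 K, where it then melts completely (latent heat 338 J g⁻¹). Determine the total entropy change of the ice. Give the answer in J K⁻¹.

ΔS = 182 J/K

Warming step: ΔS₁ = m c ln(T_tr/T_i) = 117 × 2.06 × ln(273.1/234) = 37.24 J/K.
Phase change: ΔS₂ = +mL/T_tr = 117 × 338 / 273.1 = 144.8 J/K.
ΔS_total = (37.24) + (144.8) = 182 J/K.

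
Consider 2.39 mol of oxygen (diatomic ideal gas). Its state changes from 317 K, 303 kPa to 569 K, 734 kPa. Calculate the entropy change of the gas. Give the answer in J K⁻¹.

ΔS = nC_p ln(T₂/T₁) − nR ln(P₂/P₁), with C_p = 7R/2 = 29.1 J mol⁻¹ K⁻¹ for a diatomic ideal gas.
ΔS = 2.39 × [29.1 × ln(569/317) − 8.314 × ln(734/303)] = 23.1 J/K.

ΔS = 23.1 J/K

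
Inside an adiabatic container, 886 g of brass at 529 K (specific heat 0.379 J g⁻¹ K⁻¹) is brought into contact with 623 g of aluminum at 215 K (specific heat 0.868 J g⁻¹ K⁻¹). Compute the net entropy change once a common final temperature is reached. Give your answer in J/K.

Energy balance: T_f = (m₁c₁T₁ + m₂c₂T₂)/(m₁c₁ + m₂c₂) = 335.29 K.
ΔS₁ = m₁c₁ ln(T_f/T₁) = 335.794 × ln(335.29/529) = -153.1 J/K.
ΔS₂ = m₂c₂ ln(T_f/T₂) = 540.764 × ln(335.29/215) = 240.3 J/K.
ΔS_total = -153.1 + 240.3 = 87.2 J/K.

ΔS_total = 87.2 J/K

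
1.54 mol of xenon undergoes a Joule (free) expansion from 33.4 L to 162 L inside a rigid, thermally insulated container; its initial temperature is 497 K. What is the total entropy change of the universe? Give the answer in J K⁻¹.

For an ideal gas in free expansion Q = 0 and W = 0, so T is unchanged.
Entropy is a state function; using a reversible isothermal path, ΔS_gas = nR ln(V₂/V₁) = 1.54 × 8.314 × ln(162/33.4) = 20.2 J/K.
The insulated surroundings exchange no heat, so ΔS_surr = 0 and ΔS_universe = ΔS_gas.

ΔS_universe = 20.2 J/K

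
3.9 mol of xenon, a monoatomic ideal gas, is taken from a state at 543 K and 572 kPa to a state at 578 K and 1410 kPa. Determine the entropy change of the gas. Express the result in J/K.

ΔS = nC_p ln(T₂/T₁) − nR ln(P₂/P₁), with C_p = 5R/2 = 20.79 J mol⁻¹ K⁻¹ for a monoatomic ideal gas.
ΔS = 3.9 × [20.79 × ln(578/543) − 8.314 × ln(1410/572)] = -24.2 J/K.

ΔS = -24.2 J/K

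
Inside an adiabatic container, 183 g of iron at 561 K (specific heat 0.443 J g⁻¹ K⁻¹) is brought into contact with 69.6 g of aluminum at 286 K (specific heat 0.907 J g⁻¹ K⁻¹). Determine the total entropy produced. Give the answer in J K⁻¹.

Energy balance: T_f = (m₁c₁T₁ + m₂c₂T₂)/(m₁c₁ + m₂c₂) = 440.61 K.
ΔS₁ = m₁c₁ ln(T_f/T₁) = 81.069 × ln(440.61/561) = -19.58 J/K.
ΔS₂ = m₂c₂ ln(T_f/T₂) = 63.1272 × ln(440.61/286) = 27.28 J/K.
ΔS_total = -19.58 + 27.28 = 7.7 J/K.

ΔS_total = 7.7 J/K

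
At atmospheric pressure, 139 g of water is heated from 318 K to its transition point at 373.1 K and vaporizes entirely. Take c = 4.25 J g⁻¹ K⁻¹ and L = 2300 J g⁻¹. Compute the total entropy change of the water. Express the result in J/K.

ΔS = 951 J/K

Warming step: ΔS₁ = m c ln(T_tr/T_i) = 139 × 4.25 × ln(373.1/318) = 94.4 J/K.
Phase change: ΔS₂ = +mL/T_tr = 139 × 2300 / 373.1 = 856.9 J/K.
ΔS_total = (94.4) + (856.9) = 951 J/K.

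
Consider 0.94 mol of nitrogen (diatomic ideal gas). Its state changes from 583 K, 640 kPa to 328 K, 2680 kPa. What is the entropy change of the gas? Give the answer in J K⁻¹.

ΔS = nC_p ln(T₂/T₁) − nR ln(P₂/P₁), with C_p = 7R/2 = 29.1 J mol⁻¹ K⁻¹ for a diatomic ideal gas.
ΔS = 0.94 × [29.1 × ln(328/583) − 8.314 × ln(2680/640)] = -26.9 J/K.

ΔS = -26.9 J/K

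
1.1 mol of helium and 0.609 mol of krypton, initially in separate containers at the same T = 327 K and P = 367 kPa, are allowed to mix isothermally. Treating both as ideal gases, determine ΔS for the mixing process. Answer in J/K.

Mole fractions: x_A = 1.1/1.71 = 0.644, x_B = 0.356.
ΔS_mix = −R(n_A ln x_A + n_B ln x_B) = −8.314 × (1.1 ln 0.644 + 0.609 ln 0.356) = 9.25 J/K.

ΔS_mix = 9.25 J/K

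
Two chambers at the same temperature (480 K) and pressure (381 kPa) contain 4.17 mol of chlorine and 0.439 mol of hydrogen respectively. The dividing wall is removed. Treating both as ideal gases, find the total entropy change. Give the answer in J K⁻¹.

ΔS_mix = 12.1 J/K

Mole fractions: x_A = 4.17/4.61 = 0.905, x_B = 0.0952.
ΔS_mix = −R(n_A ln x_A + n_B ln x_B) = −8.314 × (4.17 ln 0.905 + 0.439 ln 0.0952) = 12.1 J/K.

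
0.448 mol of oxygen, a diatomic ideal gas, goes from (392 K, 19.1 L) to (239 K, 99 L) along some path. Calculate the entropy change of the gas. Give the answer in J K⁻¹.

ΔS = 1.52 J/K

Entropy is a state function: ΔS = nC_V ln(T₂/T₁) + nR ln(V₂/V₁), with C_V = 5R/2 = 20.79 J mol⁻¹ K⁻¹ for a diatomic ideal gas.
ΔS = 0.448 × [20.79 × ln(239/392) + 8.314 × ln(99/19.1)] = 1.52 J/K.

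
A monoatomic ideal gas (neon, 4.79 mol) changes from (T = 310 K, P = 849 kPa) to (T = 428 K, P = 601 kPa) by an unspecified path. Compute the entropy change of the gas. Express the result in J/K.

ΔS = 45.9 J/K

ΔS = nC_p ln(T₂/T₁) − nR ln(P₂/P₁), with C_p = 5R/2 = 20.79 J mol⁻¹ K⁻¹ for a monoatomic ideal gas.
ΔS = 4.79 × [20.79 × ln(428/310) − 8.314 × ln(601/849)] = 45.9 J/K.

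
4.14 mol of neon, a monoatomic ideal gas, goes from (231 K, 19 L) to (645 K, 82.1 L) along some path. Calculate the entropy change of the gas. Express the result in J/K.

ΔS = 103 J/K

Entropy is a state function: ΔS = nC_V ln(T₂/T₁) + nR ln(V₂/V₁), with C_V = 3R/2 = 12.47 J mol⁻¹ K⁻¹ for a monoatomic ideal gas.
ΔS = 4.14 × [12.47 × ln(645/231) + 8.314 × ln(82.1/19)] = 103 J/K.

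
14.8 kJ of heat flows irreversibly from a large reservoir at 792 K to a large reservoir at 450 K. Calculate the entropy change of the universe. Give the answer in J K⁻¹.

ΔS_total = 14.2 J/K

ΔS_hot = −Q/T_H = −14800/792 = -18.69 J/K and ΔS_cold = +Q/T_C = 14800/450 = 32.89 J/K.
ΔS_total = -18.69 + 32.89 = 14.2 J/K, positive as the second law requires.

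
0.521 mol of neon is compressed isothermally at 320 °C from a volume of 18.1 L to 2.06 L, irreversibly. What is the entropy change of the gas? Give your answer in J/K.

ΔS_gas = -9.41 J/K

Entropy is a state function, so ΔS_gas depends only on the end states.
For an isothermal ideal gas ΔS_gas = nR ln(V₂/V₁) = 0.521 × 8.314 × ln(2.06/18.1) = -9.41 J/K.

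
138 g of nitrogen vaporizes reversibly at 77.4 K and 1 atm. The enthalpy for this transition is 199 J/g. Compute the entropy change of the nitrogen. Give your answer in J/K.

Heat absorbed by the substance: Q = mL = 138 × 199 = 27462 J.
At constant T, ΔS = Q_rev/T = 27462 / 77.4 = 355 J/K.

ΔS = 355 J/K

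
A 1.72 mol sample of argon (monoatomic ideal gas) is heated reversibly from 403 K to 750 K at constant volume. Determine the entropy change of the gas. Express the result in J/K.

At constant volume, ΔS = nC_V ln(T₂/T₁) with C_V = 3R/2 = 12.47 J mol⁻¹ K⁻¹.
ΔS = 1.72 × 12.47 × ln(750/403) = 13.3 J/K.

ΔS = 13.3 J/K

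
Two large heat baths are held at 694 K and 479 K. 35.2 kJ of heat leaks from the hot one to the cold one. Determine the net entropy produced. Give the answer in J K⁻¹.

ΔS_total = 22.8 J/K

ΔS_hot = −Q/T_H = −35200/694 = -50.72 J/K and ΔS_cold = +Q/T_C = 35200/479 = 73.49 J/K.
ΔS_total = -50.72 + 73.49 = 22.8 J/K, positive as the second law requires.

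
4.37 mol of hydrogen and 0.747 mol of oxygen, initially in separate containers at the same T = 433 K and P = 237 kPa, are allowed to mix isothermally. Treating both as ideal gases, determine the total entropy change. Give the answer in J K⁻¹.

ΔS_mix = 17.7 J/K

Mole fractions: x_A = 4.37/5.12 = 0.854, x_B = 0.146.
ΔS_mix = −R(n_A ln x_A + n_B ln x_B) = −8.314 × (4.37 ln 0.854 + 0.747 ln 0.146) = 17.7 J/K.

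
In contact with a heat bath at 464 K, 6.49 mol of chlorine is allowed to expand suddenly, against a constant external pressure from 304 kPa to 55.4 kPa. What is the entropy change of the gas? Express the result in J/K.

Entropy is a state function, so ΔS_gas depends only on the end states.
For an isothermal ideal gas ΔS_gas = nR ln(P₁/P₂) = 6.49 × 8.314 × ln(304/55.4) = 91.9 J/K.

ΔS_gas = 91.9 J/K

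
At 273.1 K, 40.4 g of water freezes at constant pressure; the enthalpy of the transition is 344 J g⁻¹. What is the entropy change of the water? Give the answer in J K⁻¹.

ΔS = -50.9 J/K

Heat released by the substance: Q = −mL = −40.4 × 344 = −13897.6 J.
At constant T, ΔS = Q_rev/T = −13897.6 / 273.1 = -50.9 J/K.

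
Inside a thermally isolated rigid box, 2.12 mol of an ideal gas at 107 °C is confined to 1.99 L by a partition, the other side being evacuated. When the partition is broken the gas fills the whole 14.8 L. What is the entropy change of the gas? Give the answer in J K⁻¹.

ΔS_gas = 35.4 J/K

For an ideal gas in free expansion Q = 0 and W = 0, so T is unchanged.
Entropy is a state function; using a reversible isothermal path, ΔS_gas = nR ln(V₂/V₁) = 2.12 × 8.314 × ln(14.8/1.99) = 35.4 J/K.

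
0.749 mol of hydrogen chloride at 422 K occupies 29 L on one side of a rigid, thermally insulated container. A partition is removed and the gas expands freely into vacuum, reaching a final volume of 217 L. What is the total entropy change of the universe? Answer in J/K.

No heat is exchanged and no work is done, so the ideal-gas temperature stays constant.
Entropy is a state function; using a reversible isothermal path, ΔS_gas = nR ln(V₂/V₁) = 0.749 × 8.314 × ln(217/29) = 12.5 J/K.
The insulated surroundings exchange no heat, so ΔS_surr = 0 and ΔS_universe = ΔS_gas.

ΔS_universe = 12.5 J/K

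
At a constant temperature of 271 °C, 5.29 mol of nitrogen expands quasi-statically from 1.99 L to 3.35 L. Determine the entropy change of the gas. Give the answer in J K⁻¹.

For an isothermal ideal gas ΔS_gas = nR ln(V₂/V₁) = 5.29 × 8.314 × ln(3.35/1.99) = 22.9 J/K.

ΔS_gas = 22.9 J/K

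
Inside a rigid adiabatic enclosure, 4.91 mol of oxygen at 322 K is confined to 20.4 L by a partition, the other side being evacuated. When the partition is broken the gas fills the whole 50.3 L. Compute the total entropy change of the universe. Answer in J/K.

ΔS_universe = 36.8 J/K

No heat is exchanged and no work is done, so the ideal-gas temperature stays constant.
Entropy is a state function; using a reversible isothermal path, ΔS_gas = nR ln(V₂/V₁) = 4.91 × 8.314 × ln(50.3/20.4) = 36.8 J/K.
The insulated surroundings exchange no heat, so ΔS_surr = 0 and ΔS_universe = ΔS_gas.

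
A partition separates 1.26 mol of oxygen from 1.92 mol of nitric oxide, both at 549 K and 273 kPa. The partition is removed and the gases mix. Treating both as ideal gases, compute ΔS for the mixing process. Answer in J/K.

ΔS_mix = 17.8 J/K

Mole fractions: x_A = 1.26/3.18 = 0.396, x_B = 0.604.
ΔS_mix = −R(n_A ln x_A + n_B ln x_B) = −8.314 × (1.26 ln 0.396 + 1.92 ln 0.604) = 17.8 J/K.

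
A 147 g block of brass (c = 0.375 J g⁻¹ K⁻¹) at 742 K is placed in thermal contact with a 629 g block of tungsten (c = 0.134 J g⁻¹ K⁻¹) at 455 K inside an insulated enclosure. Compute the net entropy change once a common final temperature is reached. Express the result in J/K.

Energy balance: T_f = (m₁c₁T₁ + m₂c₂T₂)/(m₁c₁ + m₂c₂) = 568.48 K.
ΔS₁ = m₁c₁ ln(T_f/T₁) = 55.125 × ln(568.48/742) = -14.684 J/K.
ΔS₂ = m₂c₂ ln(T_f/T₂) = 84.286 × ln(568.48/455) = 18.768 J/K.
ΔS_total = -14.684 + 18.768 = 4.08 J/K.

ΔS_total = 4.08 J/K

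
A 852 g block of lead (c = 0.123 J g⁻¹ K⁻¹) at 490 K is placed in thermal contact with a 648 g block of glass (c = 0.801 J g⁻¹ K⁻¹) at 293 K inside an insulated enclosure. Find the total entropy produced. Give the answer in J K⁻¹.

Energy balance: T_f = (m₁c₁T₁ + m₂c₂T₂)/(m₁c₁ + m₂c₂) = 326.09 K.
ΔS₁ = m₁c₁ ln(T_f/T₁) = 104.796 × ln(326.09/490) = -42.68 J/K.
ΔS₂ = m₂c₂ ln(T_f/T₂) = 519.048 × ln(326.09/293) = 55.54 J/K.
ΔS_total = -42.68 + 55.54 = 12.9 J/K.

ΔS_total = 12.9 J/K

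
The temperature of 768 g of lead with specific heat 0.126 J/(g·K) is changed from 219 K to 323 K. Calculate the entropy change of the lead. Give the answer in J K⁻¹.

ΔS = ∫dQ_rev/T = m c ln(T₂/T₁) = 768 × 0.126 × ln(323/219) = 37.6 J/K.

ΔS = 37.6 J/K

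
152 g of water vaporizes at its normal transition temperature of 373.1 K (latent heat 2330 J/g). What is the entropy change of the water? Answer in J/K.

Heat absorbed by the substance: Q = mL = 152 × 2330 = 354160 J.
At constant T, ΔS = Q_rev/T = 354160 / 373.1 = 949 J/K.

ΔS = 949 J/K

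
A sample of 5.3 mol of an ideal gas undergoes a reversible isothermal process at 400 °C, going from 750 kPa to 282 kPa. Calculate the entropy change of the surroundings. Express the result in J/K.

ΔS_surr = -43.1 J/K

For an isothermal ideal gas ΔS_gas = nR ln(P₁/P₂) = 5.3 × 8.314 × ln(750/282) = 43.1 J/K.
The process is reversible, so ΔS_surr = −ΔS_gas = -43.1 J/K and ΔS_universe = 0.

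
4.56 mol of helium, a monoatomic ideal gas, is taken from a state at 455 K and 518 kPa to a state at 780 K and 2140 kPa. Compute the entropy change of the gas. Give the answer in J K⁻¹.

ΔS = nC_p ln(T₂/T₁) − nR ln(P₂/P₁), with C_p = 5R/2 = 20.79 J mol⁻¹ K⁻¹ for a monoatomic ideal gas.
ΔS = 4.56 × [20.79 × ln(780/455) − 8.314 × ln(2140/518)] = -2.7 J/K.

ΔS = -2.7 J/K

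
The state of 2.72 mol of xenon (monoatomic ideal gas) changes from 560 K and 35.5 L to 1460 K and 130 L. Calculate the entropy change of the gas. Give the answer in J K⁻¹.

Entropy is a state function: ΔS = nC_V ln(T₂/T₁) + nR ln(V₂/V₁), with C_V = 3R/2 = 12.47 J mol⁻¹ K⁻¹ for a monoatomic ideal gas.
ΔS = 2.72 × [12.47 × ln(1460/560) + 8.314 × ln(130/35.5)] = 61.9 J/K.

ΔS = 61.9 J/K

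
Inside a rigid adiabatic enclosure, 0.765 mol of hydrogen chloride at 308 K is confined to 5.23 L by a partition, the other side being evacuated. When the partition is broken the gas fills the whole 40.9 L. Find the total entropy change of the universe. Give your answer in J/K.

For an ideal gas in free expansion Q = 0 and W = 0, so T is unchanged.
Entropy is a state function; using a reversible isothermal path, ΔS_gas = nR ln(V₂/V₁) = 0.765 × 8.314 × ln(40.9/5.23) = 13.1 J/K.
The insulated surroundings exchange no heat, so ΔS_surr = 0 and ΔS_universe = ΔS_gas.

ΔS_universe = 13.1 J/K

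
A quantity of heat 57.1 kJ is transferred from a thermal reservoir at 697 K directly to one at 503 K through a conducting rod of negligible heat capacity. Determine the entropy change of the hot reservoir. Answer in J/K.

The hot reservoir loses heat Q, so ΔS_hot = −Q/T_H = −57100/697 = -81.9 J/K.

ΔS_hot = -81.9 J/K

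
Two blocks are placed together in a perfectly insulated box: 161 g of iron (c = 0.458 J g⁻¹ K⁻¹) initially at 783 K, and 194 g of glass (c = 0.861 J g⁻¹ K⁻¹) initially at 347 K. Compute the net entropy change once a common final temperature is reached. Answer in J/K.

ΔS_total = 18.4 J/K

Energy balance: T_f = (m₁c₁T₁ + m₂c₂T₂)/(m₁c₁ + m₂c₂) = 480.53 K.
ΔS₁ = m₁c₁ ln(T_f/T₁) = 73.738 × ln(480.53/783) = -36 J/K.
ΔS₂ = m₂c₂ ln(T_f/T₂) = 167.034 × ln(480.53/347) = 54.38 J/K.
ΔS_total = -36 + 54.38 = 18.4 J/K.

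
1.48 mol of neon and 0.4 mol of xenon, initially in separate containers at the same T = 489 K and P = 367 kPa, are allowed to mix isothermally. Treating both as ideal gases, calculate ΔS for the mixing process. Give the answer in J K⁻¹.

ΔS_mix = 8.09 J/K

Mole fractions: x_A = 1.48/1.88 = 0.787, x_B = 0.213.
ΔS_mix = −R(n_A ln x_A + n_B ln x_B) = −8.314 × (1.48 ln 0.787 + 0.4 ln 0.213) = 8.09 J/K.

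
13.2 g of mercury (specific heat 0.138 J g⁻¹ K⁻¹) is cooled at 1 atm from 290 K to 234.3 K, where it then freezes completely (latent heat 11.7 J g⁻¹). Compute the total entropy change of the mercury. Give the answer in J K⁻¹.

Cooling step: ΔS₁ = m c ln(T_tr/T_i) = 13.2 × 0.138 × ln(234.3/290) = -0.3885 J/K.
Phase change: ΔS₂ = −mL/T_tr = −13.2 × 11.7 / 234.3 = -0.6592 J/K.
ΔS_total = (-0.3885) + (-0.6592) = -1.05 J/K.

ΔS = -1.05 J/K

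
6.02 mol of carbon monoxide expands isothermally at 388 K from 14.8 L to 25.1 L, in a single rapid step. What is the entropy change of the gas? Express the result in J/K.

Entropy is a state function, so ΔS_gas depends only on the end states.
For an isothermal ideal gas ΔS_gas = nR ln(V₂/V₁) = 6.02 × 8.314 × ln(25.1/14.8) = 26.4 J/K.

ΔS_gas = 26.4 J/K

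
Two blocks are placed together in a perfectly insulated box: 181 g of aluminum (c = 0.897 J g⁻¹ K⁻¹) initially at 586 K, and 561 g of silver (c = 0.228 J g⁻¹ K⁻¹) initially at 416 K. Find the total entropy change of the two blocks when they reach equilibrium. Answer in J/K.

Energy balance: T_f = (m₁c₁T₁ + m₂c₂T₂)/(m₁c₁ + m₂c₂) = 511.09 K.
ΔS₁ = m₁c₁ ln(T_f/T₁) = 162.357 × ln(511.09/586) = -22.21 J/K.
ΔS₂ = m₂c₂ ln(T_f/T₂) = 127.908 × ln(511.09/416) = 26.33 J/K.
ΔS_total = -22.21 + 26.33 = 4.12 J/K.

ΔS_total = 4.12 J/K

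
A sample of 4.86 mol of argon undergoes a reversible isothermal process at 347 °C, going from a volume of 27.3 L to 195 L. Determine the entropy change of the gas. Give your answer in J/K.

For an isothermal ideal gas ΔS_gas = nR ln(V₂/V₁) = 4.86 × 8.314 × ln(195/27.3) = 79.4 J/K.

ΔS_gas = 79.4 J/K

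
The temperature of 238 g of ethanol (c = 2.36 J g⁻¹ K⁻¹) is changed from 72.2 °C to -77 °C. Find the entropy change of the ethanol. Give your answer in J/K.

ΔS = -318 J/K

In kelvin: T₁ = 345.35 K, T₂ = 196.15 K. ΔS = ∫dQ_rev/T = m c ln(T₂/T₁) = 238 × 2.36 × ln(196.15/345.35) = -318 J/K.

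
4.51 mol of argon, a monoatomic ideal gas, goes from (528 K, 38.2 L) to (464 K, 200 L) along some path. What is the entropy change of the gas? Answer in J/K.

Entropy is a state function: ΔS = nC_V ln(T₂/T₁) + nR ln(V₂/V₁), with C_V = 3R/2 = 12.47 J mol⁻¹ K⁻¹ for a monoatomic ideal gas.
ΔS = 4.51 × [12.47 × ln(464/528) + 8.314 × ln(200/38.2)] = 54.8 J/K.

ΔS = 54.8 J/K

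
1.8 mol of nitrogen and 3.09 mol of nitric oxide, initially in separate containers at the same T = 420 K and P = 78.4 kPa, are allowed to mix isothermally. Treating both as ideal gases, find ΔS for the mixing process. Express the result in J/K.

ΔS_mix = 26.7 J/K

Mole fractions: x_A = 1.8/4.89 = 0.368, x_B = 0.632.
ΔS_mix = −R(n_A ln x_A + n_B ln x_B) = −8.314 × (1.8 ln 0.368 + 3.09 ln 0.632) = 26.7 J/K.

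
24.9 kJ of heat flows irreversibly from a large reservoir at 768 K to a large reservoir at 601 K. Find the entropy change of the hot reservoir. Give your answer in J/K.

The hot reservoir loses heat Q, so ΔS_hot = −Q/T_H = −24900/768 = -32.4 J/K.

ΔS_hot = -32.4 J/K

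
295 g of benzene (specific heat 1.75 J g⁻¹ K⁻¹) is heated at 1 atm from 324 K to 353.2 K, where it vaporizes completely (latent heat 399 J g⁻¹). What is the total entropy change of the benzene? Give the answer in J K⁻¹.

ΔS = 378 J/K

Warming step: ΔS₁ = m c ln(T_tr/T_i) = 295 × 1.75 × ln(353.2/324) = 44.55 J/K.
Phase change: ΔS₂ = +mL/T_tr = 295 × 399 / 353.2 = 333.3 J/K.
ΔS_total = (44.55) + (333.3) = 378 J/K.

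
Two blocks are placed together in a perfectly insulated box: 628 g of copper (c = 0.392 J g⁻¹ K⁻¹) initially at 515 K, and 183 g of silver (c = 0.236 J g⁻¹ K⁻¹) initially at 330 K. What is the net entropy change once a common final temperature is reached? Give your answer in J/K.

ΔS_total = 3.28 J/K

Energy balance: T_f = (m₁c₁T₁ + m₂c₂T₂)/(m₁c₁ + m₂c₂) = 487.39 K.
ΔS₁ = m₁c₁ ln(T_f/T₁) = 246.176 × ln(487.39/515) = -13.566 J/K.
ΔS₂ = m₂c₂ ln(T_f/T₂) = 43.188 × ln(487.39/330) = 16.842 J/K.
ΔS_total = -13.566 + 16.842 = 3.28 J/K.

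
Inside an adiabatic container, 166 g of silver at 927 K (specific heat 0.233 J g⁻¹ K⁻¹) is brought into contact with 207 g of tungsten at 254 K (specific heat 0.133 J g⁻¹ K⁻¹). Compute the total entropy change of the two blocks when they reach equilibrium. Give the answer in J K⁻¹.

ΔS_total = 11.8 J/K

Energy balance: T_f = (m₁c₁T₁ + m₂c₂T₂)/(m₁c₁ + m₂c₂) = 647.15 K.
ΔS₁ = m₁c₁ ln(T_f/T₁) = 38.678 × ln(647.15/927) = -13.9 J/K.
ΔS₂ = m₂c₂ ln(T_f/T₂) = 27.531 × ln(647.15/254) = 25.75 J/K.
ΔS_total = -13.9 + 25.75 = 11.8 J/K.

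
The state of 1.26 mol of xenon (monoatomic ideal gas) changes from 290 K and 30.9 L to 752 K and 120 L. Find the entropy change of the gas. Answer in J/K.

Entropy is a state function: ΔS = nC_V ln(T₂/T₁) + nR ln(V₂/V₁), with C_V = 3R/2 = 12.47 J mol⁻¹ K⁻¹ for a monoatomic ideal gas.
ΔS = 1.26 × [12.47 × ln(752/290) + 8.314 × ln(120/30.9)] = 29.2 J/K.

ΔS = 29.2 J/K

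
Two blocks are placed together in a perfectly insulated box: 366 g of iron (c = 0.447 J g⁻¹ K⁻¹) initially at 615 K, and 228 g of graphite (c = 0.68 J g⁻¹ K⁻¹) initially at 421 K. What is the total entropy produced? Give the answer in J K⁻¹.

Energy balance: T_f = (m₁c₁T₁ + m₂c₂T₂)/(m₁c₁ + m₂c₂) = 520.61 K.
ΔS₁ = m₁c₁ ln(T_f/T₁) = 163.602 × ln(520.61/615) = -27.26 J/K.
ΔS₂ = m₂c₂ ln(T_f/T₂) = 155.04 × ln(520.61/421) = 32.92 J/K.
ΔS_total = -27.26 + 32.92 = 5.66 J/K.

ΔS_total = 5.66 J/K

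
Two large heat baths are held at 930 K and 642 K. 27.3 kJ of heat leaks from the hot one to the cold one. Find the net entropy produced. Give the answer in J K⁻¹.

ΔS_total = 13.2 J/K

ΔS_hot = −Q/T_H = −27300/930 = -29.35 J/K and ΔS_cold = +Q/T_C = 27300/642 = 42.52 J/K.
ΔS_total = -29.35 + 42.52 = 13.2 J/K, positive as the second law requires.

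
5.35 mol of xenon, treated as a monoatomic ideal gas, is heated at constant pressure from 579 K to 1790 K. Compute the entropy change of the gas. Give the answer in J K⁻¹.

At constant pressure, ΔS = nC_p ln(T₂/T₁) with C_p = 5R/2 = 20.79 J mol⁻¹ K⁻¹.
ΔS = 5.35 × 20.79 × ln(1790/579) = 126 J/K.

ΔS = 126 J/K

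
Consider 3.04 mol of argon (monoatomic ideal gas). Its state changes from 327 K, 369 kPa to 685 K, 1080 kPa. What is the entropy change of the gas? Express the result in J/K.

ΔS = 19.6 J/K

ΔS = nC_p ln(T₂/T₁) − nR ln(P₂/P₁), with C_p = 5R/2 = 20.79 J mol⁻¹ K⁻¹ for a monoatomic ideal gas.
ΔS = 3.04 × [20.79 × ln(685/327) − 8.314 × ln(1080/369)] = 19.6 J/K.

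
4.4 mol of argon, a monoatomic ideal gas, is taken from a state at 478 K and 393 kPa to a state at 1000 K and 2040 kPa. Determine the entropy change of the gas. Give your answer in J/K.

ΔS = nC_p ln(T₂/T₁) − nR ln(P₂/P₁), with C_p = 5R/2 = 20.79 J mol⁻¹ K⁻¹ for a monoatomic ideal gas.
ΔS = 4.4 × [20.79 × ln(1000/478) − 8.314 × ln(2040/393)] = 7.26 J/K.

ΔS = 7.26 J/K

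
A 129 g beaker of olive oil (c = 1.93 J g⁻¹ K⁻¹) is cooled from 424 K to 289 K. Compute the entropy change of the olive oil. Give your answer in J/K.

ΔS = -95.4 J/K

ΔS = ∫dQ_rev/T = m c ln(T₂/T₁) = 129 × 1.93 × ln(289/424) = -95.4 J/K.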